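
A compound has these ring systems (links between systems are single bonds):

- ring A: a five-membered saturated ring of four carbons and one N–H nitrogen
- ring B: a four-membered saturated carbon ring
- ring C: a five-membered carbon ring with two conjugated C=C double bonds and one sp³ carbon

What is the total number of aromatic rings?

0

Ring A has only sp³ atoms, so it is not fully conjugated — not aromatic (pyrrolidine).
Ring B has only sp³ atoms, so it is not fully conjugated — not aromatic (cyclobutane).
Ring C has one sp³ carbon, so it is not fully conjugated — not aromatic (cyclopentadiene).
No ring is aromatic. Total: 0.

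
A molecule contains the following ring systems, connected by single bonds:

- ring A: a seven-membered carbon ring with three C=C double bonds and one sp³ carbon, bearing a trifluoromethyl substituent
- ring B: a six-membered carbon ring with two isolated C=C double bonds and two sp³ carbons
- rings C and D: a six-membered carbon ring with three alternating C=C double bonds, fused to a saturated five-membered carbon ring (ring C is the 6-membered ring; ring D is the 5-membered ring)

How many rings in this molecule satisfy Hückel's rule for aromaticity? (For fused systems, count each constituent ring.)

1

Ring A has one sp³ carbon, so it is not fully conjugated — not aromatic (cycloheptatriene).
Ring B has two sp³ carbons, so it is not fully conjugated — not aromatic (1,4-cyclohexadiene).
Ring C has a continuous p-orbital overlap around the ring; 3 ring double bonds give 6 π electrons. 6 = 4(1)+2, so ring C is aromatic (benzene ring).
Ring D has three sp³ carbons, so it is not fully conjugated — not aromatic (cyclopentane ring).
Aromatic: C. Total: 1.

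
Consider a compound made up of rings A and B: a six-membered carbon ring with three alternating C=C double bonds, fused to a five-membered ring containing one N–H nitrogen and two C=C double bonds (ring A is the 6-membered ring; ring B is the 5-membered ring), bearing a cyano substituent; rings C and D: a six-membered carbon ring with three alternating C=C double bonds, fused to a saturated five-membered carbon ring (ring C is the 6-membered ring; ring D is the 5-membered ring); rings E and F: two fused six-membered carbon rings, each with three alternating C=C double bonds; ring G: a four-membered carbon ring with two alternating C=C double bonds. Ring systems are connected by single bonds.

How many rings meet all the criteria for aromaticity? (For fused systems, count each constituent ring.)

5

Rings A and B form a fused bicyclic system (with one N–H) with 9 sp² atoms and 10 π electrons from ring double bonds plus a heteroatom lone pair. 10 = 4(2)+2, so the system is aromatic and both rings count as aromatic (indole).
Ring C is planar and fully conjugated; 3 ring double bonds give 6 π electrons. Since 6 = 4n+2 (n=1), ring C is aromatic (benzene ring).
Ring D has three sp³ carbons, so it is not fully conjugated — not aromatic (cyclopentane ring).
Rings E and F form a fused bicyclic system with 10 sp² atoms and 10 π electrons from ring double bonds. 10 = 4(2)+2, so the system is aromatic and both rings count as aromatic (naphthalene).
Ring G has only sp² ring atoms; a planar conformation would have a fully conjugated π system of 4 electrons. But 4 = 4(1), which is 4n not 4n+2, so ring G is not aromatic (cyclobutadiene) — cyclobutadiene is antiaromatic and distorts to a rectangle.
Aromatic: A, B, C, E, F. Total: 5.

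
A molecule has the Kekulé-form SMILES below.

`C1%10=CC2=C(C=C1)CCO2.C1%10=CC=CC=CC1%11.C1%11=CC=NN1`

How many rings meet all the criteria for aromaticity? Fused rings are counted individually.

2

The SMILES encodes a six-membered carbon ring with three alternating C=C double bonds, fused to a five-membered ring containing one oxygen and two sp³ carbons; a seven-membered carbon ring with three C=C double bonds and one sp³ carbon; a five-membered ring with two adjacent nitrogens (one bearing H, one in a double bond) and two double bonds.
The 6-membered ring has a continuous p-orbital overlap around the ring; 3 ring double bonds give 6 π electrons. 6 = 4(1)+2, so it is aromatic (benzene ring).
The 5-membered ring with one oxygen has two sp³ carbons, so it is not fully conjugated — not aromatic (oxolane ring).
The 7-membered ring has one sp³ carbon, so it is not fully conjugated — not aromatic (cycloheptatriene).
The 5-membered ring with two adjacent nitrogens (one N–H, one =N–) is fully conjugated (every ring atom contributes a p orbital); 2 ring double bonds (4 π electrons) plus a heteroatom lone pair (2) give 6 π electrons. 6 = 4(1)+2, so it is aromatic (pyrazole).
2 of the 4 rings are aromatic. Total: 2.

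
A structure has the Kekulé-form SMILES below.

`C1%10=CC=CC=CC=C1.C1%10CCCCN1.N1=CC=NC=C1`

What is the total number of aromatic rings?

The SMILES encodes an eight-membered carbon ring with four alternating C=C double bonds; a six-membered saturated ring of five carbons and one N–H nitrogen; a six-membered ring with nitrogens at positions 1 and 4 and three alternating double bonds.
The 8-membered ring has only sp² ring atoms; a planar conformation would have a fully conjugated π system of 8 electrons. But 8 = 4(2), which is 4n not 4n+2, so it is not aromatic (cyclooctatetraene) — cyclooctatetraene distorts into a non-planar tub to avoid antiaromaticity.
The 6-membered ring with one N–H has only sp³ atoms, so it is not fully conjugated — not aromatic (piperidine).
The 6-membered ring with two nitrogens (1,4) is fully conjugated (every ring atom contributes a p orbital); 3 ring double bonds give 6 π electrons. That satisfies 4n+2 with n=1, so it is aromatic (pyrazine).
1 of the 3 rings is aromatic. Total: 1.

1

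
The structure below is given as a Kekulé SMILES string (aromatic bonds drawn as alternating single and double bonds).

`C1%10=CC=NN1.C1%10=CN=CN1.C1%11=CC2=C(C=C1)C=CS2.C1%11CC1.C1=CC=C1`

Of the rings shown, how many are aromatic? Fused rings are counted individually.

4

The SMILES encodes a five-membered ring with two adjacent nitrogens (one bearing H, one in a double bond) and two double bonds; a five-membered ring with nitrogens at positions 1 and 3 (one bearing H, one in a C=N bond) and two double bonds; a six-membered carbon ring with three alternating C=C double bonds, fused to a five-membered ring containing one sulfur and two C=C double bonds; a three-membered saturated carbon ring; a four-membered carbon ring with two alternating C=C double bonds.
The 5-membered ring with two adjacent nitrogens (one N–H, one =N–) has a continuous p-orbital overlap around the ring; 2 ring double bonds (4 π electrons) plus a heteroatom lone pair (2) give 6 π electrons. 6 = 4(1)+2, so it is aromatic (pyrazole).
The 5-membered ring with two nitrogens (one N–H, one =N–) is fully conjugated (every ring atom contributes a p orbital); 2 ring double bonds (4 π electrons) plus a heteroatom lone pair (2) give 6 π electrons. 6 = 4(1)+2, so it is aromatic (imidazole).
The fused 6/5-membered bicyclic (with one sulfur) is a single π system with 9 sp² atoms and 10 π electrons from ring double bonds plus a heteroatom lone pair. 10 = 4(2)+2, so the system is aromatic and both rings count as aromatic (benzothiophene).
The 3-membered ring has only sp³ atoms, so it is not fully conjugated — not aromatic (cyclopropane).
The 4-membered ring has only sp² ring atoms; a planar conformation would have a fully conjugated π system of 4 electrons. But 4 = 4(1), which is 4n not 4n+2, so it is not aromatic (cyclobutadiene) — cyclobutadiene is antiaromatic and distorts to a rectangle.
4 of the 6 rings are aromatic. Total: 4.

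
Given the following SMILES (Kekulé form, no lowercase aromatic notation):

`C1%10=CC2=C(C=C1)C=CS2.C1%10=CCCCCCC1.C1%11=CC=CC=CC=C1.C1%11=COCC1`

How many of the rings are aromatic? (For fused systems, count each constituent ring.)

2

The SMILES encodes a six-membered carbon ring with three alternating C=C double bonds, fused to a five-membered ring containing one sulfur and two C=C double bonds; an eight-membered carbon ring with one C=C double bond; an eight-membered carbon ring with four alternating C=C double bonds; a five-membered ring of four carbons and one oxygen, with one C=C double bond and two sp³ carbons.
The fused 6/5-membered bicyclic (with one sulfur) is a single π system with 9 sp² atoms and 10 π electrons from ring double bonds plus a heteroatom lone pair. 10 = 4(2)+2, so the system is aromatic and both rings count as aromatic (benzothiophene).
The 8-membered ring has six sp³ carbons, so it is not fully conjugated — not aromatic (cyclooctene).
The second 8-membered ring has only sp² ring atoms; a planar conformation would have a fully conjugated π system of 8 electrons. But 8 = 4(2), which is 4n not 4n+2, so it is not aromatic (cyclooctatetraene) — cyclooctatetraene distorts into a non-planar tub to avoid antiaromaticity.
The 5-membered ring with one oxygen has two sp³ carbons, so it is not fully conjugated — not aromatic (2,3-dihydrofuran).
2 of the 5 rings are aromatic. Total: 2.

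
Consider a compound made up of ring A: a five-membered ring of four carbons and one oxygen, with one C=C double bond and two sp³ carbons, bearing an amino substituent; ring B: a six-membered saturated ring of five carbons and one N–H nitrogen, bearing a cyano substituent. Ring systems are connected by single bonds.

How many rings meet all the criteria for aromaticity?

0

Ring A has two sp³ carbons, so it is not fully conjugated — not aromatic (2,3-dihydrofuran).
Ring B has only sp³ atoms, so it is not fully conjugated — not aromatic (piperidine).
No ring is aromatic. Total: 0.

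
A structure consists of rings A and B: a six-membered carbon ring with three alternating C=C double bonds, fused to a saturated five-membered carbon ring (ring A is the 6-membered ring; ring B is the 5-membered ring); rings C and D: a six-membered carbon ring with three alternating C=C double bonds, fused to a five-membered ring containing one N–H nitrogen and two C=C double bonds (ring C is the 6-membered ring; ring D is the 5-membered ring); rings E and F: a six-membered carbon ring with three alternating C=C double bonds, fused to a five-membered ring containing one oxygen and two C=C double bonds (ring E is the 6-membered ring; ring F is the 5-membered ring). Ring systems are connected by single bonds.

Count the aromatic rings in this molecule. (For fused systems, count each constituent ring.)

Ring A is fully conjugated (every ring atom contributes a p orbital); 3 ring double bonds give 6 π electrons. Since 6 = 4n+2 (n=1), ring A is aromatic (benzene ring).
Ring B has three sp³ carbons, so it is not fully conjugated — not aromatic (cyclopentane ring).
Rings C and D form a fused bicyclic system (with one N–H) with 9 sp² atoms and 10 π electrons from ring double bonds plus a heteroatom lone pair. 10 = 4(2)+2, so the system is aromatic and both rings count as aromatic (indole).
Rings E and F form a fused bicyclic system (with one oxygen) with 9 sp² atoms and 10 π electrons from ring double bonds plus a heteroatom lone pair. 10 = 4(2)+2, so the system is aromatic and both rings count as aromatic (benzofuran).
Aromatic: A, C, D, E, F. Total: 5.

5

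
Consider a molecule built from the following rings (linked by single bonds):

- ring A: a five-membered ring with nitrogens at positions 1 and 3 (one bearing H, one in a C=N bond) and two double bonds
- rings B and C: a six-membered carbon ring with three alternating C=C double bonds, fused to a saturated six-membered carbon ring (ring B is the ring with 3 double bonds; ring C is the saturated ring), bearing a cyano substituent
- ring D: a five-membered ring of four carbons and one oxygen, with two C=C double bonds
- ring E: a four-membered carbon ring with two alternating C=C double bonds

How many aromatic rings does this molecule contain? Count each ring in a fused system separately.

3

Ring A is planar and fully conjugated; 2 ring double bonds (4 π electrons) plus a heteroatom lone pair (2) give 6 π electrons. 6 = 4(1)+2, so ring A is aromatic (imidazole).
Ring B has a continuous p-orbital overlap around the ring; 3 ring double bonds give 6 π electrons. That satisfies 4n+2 with n=1, so ring B is aromatic (benzene ring).
Ring C has four sp³ carbons, so it is not fully conjugated — not aromatic (cyclohexane ring).
Ring D is planar and fully conjugated; 2 ring double bonds (4 π electrons) plus a heteroatom lone pair (2) give 6 π electrons. That satisfies 4n+2 with n=1, so ring D is aromatic (furan).
Ring E has only sp² ring atoms; a planar conformation would have a fully conjugated π system of 4 electrons. But 4 = 4(1), which is 4n not 4n+2, so ring E is not aromatic (cyclobutadiene) — cyclobutadiene is antiaromatic and distorts to a rectangle.
Aromatic: A, B, D. Total: 3.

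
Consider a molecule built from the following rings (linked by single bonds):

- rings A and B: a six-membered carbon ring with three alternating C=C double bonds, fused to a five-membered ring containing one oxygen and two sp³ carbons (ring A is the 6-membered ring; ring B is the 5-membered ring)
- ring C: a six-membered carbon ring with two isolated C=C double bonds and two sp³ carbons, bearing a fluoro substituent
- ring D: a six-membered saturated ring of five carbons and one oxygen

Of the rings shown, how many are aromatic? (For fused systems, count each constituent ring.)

Ring A has a continuous p-orbital overlap around the ring; 3 ring double bonds give 6 π electrons. Since 6 = 4n+2 (n=1), ring A is aromatic (benzene ring).
Ring B has two sp³ carbons, so it is not fully conjugated — not aromatic (oxolane ring).
Ring C has two sp³ carbons, so it is not fully conjugated — not aromatic (1,4-cyclohexadiene).
Ring D has only sp³ atoms, so it is not fully conjugated — not aromatic (tetrahydropyran).
Aromatic: A. Total: 1.

1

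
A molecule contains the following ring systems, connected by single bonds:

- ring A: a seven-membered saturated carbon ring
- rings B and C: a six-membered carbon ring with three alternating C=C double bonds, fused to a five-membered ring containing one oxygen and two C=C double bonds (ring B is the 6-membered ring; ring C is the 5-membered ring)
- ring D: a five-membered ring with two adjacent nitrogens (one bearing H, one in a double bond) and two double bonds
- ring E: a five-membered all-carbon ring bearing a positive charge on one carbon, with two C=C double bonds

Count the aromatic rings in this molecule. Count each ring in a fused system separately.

Ring A has only sp³ atoms, so it is not fully conjugated — not aromatic (cycloheptane).
Rings B and C form a fused bicyclic system (with one oxygen) with 9 sp² atoms and 10 π electrons from ring double bonds plus a heteroatom lone pair. 10 = 4(2)+2, so the system is aromatic and both rings count as aromatic (benzofuran).
Ring D has a continuous p-orbital overlap around the ring; 2 ring double bonds (4 π electrons) plus a heteroatom lone pair (2) give 6 π electrons. 6 = 4(1)+2, so ring D is aromatic (pyrazole).
Ring E has only sp² ring atoms; a planar conformation would have a fully conjugated π system of 4 electrons. But 4 = 4(1), which is 4n not 4n+2, so ring E is not aromatic (cyclopentadienyl cation).
Aromatic: B, C, D. Total: 3.

3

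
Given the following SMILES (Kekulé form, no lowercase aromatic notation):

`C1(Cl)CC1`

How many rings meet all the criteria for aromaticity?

0

The SMILES encodes a three-membered saturated carbon ring.
The 3-membered ring has only sp³ atoms, so it is not fully conjugated — not aromatic (cyclopropane).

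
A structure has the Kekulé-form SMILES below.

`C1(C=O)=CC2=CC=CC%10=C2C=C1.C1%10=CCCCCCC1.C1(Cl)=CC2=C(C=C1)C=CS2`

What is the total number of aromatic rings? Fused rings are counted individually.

The SMILES encodes two fused six-membered carbon rings, each with three alternating C=C double bonds; an eight-membered carbon ring with one C=C double bond; a six-membered carbon ring with three alternating C=C double bonds, fused to a five-membered ring containing one sulfur and two C=C double bonds.
The fused 6/6-membered bicyclic is a single π system with 10 sp² atoms and 10 π electrons from ring double bonds. 10 = 4(2)+2, so the system is aromatic and both rings count as aromatic (naphthalene).
The 8-membered ring has six sp³ carbons, so it is not fully conjugated — not aromatic (cyclooctene).
The fused 6/5-membered bicyclic (with one sulfur) is a single π system with 9 sp² atoms and 10 π electrons from ring double bonds plus a heteroatom lone pair. 10 = 4(2)+2, so the system is aromatic and both rings count as aromatic (benzothiophene).
4 of the 5 rings are aromatic. Total: 4.

4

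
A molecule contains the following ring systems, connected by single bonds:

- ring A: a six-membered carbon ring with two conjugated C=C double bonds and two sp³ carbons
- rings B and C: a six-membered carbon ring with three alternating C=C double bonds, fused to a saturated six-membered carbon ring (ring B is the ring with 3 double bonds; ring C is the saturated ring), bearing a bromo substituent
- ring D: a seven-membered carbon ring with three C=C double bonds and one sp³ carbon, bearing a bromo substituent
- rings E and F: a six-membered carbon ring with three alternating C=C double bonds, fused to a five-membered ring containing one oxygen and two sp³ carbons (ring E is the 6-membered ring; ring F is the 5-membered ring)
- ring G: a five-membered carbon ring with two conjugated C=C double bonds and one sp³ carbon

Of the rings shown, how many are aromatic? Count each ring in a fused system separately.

Ring A has two sp³ carbons, so it is not fully conjugated — not aromatic (1,3-cyclohexadiene).
Ring B is planar and fully conjugated; 3 ring double bonds give 6 π electrons. Since 6 = 4n+2 (n=1), ring B is aromatic (benzene ring).
Ring C has four sp³ carbons, so it is not fully conjugated — not aromatic (cyclohexane ring).
Ring D has one sp³ carbon, so it is not fully conjugated — not aromatic (cycloheptatriene).
Ring E is fully conjugated (every ring atom contributes a p orbital); 3 ring double bonds give 6 π electrons. That satisfies 4n+2 with n=1, so ring E is aromatic (benzene ring).
Ring F has two sp³ carbons, so it is not fully conjugated — not aromatic (oxolane ring).
Ring G has one sp³ carbon, so it is not fully conjugated — not aromatic (cyclopentadiene).
Aromatic: B, E. Total: 2.

2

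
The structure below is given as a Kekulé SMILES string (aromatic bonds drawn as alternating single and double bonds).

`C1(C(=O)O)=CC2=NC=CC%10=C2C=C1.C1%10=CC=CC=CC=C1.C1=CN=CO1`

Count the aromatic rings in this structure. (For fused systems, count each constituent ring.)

3

The SMILES encodes two fused six-membered rings, each with three alternating double bonds; one ring is all carbon and the other has one ring nitrogen; an eight-membered carbon ring with four alternating C=C double bonds; a five-membered ring with an oxygen at position 1 and a nitrogen at position 3 (in a C=N bond), with two double bonds.
The fused 6/6-membered bicyclic (with one nitrogen) is a single π system with 10 sp² atoms and 10 π electrons from ring double bonds. 10 = 4(2)+2, so the system is aromatic and both rings count as aromatic (quinoline).
The 8-membered ring has only sp² ring atoms; a planar conformation would have a fully conjugated π system of 8 electrons. But 8 = 4(2), which is 4n not 4n+2, so it is not aromatic (cyclooctatetraene) — cyclooctatetraene distorts into a non-planar tub to avoid antiaromaticity.
The 5-membered ring with one oxygen and one =N– is planar and fully conjugated; 2 ring double bonds (4 π electrons) plus a heteroatom lone pair (2) give 6 π electrons. That satisfies 4n+2 with n=1, so it is aromatic (oxazole).
3 of the 4 rings are aromatic. Total: 3.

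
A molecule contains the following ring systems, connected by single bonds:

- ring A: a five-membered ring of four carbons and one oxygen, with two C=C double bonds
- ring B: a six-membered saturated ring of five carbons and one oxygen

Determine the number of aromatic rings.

1

Ring A is planar and fully conjugated; 2 ring double bonds (4 π electrons) plus a heteroatom lone pair (2) give 6 π electrons. Since 6 = 4n+2 (n=1), ring A is aromatic (furan).
Ring B has only sp³ atoms, so it is not fully conjugated — not aromatic (tetrahydropyran).
Aromatic: A. Total: 1.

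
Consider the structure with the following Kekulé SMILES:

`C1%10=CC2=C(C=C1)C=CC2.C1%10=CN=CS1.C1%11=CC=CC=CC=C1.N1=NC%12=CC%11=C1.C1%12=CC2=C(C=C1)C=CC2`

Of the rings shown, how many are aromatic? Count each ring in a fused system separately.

The SMILES encodes a six-membered carbon ring with three alternating C=C double bonds, fused to a five-membered carbon ring containing one C=C double bond and one sp³ carbon; a five-membered ring with a sulfur at position 1 and a nitrogen at position 3 (in a C=N bond), with two double bonds; an eight-membered carbon ring with four alternating C=C double bonds; a six-membered ring with two adjacent nitrogens and three alternating double bonds; a six-membered carbon ring with three alternating C=C double bonds, fused to a five-membered carbon ring containing one C=C double bond and one sp³ carbon.
The 6-membered ring is planar and fully conjugated; 3 ring double bonds give 6 π electrons. Since 6 = 4n+2 (n=1), it is aromatic (benzene ring).
The 5-membered ring has one sp³ carbon, so it is not fully conjugated — not aromatic (cyclopentene ring).
The 5-membered ring with one sulfur and one =N– has a continuous p-orbital overlap around the ring; 2 ring double bonds (4 π electrons) plus a heteroatom lone pair (2) give 6 π electrons. That satisfies 4n+2 with n=1, so it is aromatic (thiazole).
The 8-membered ring has only sp² ring atoms; a planar conformation would have a fully conjugated π system of 8 electrons. But 8 = 4(2), which is 4n not 4n+2, so it is not aromatic (cyclooctatetraene) — cyclooctatetraene distorts into a non-planar tub to avoid antiaromaticity.
The 6-membered ring with two nitrogens (1,2) is fully conjugated (every ring atom contributes a p orbital); 3 ring double bonds give 6 π electrons. That satisfies 4n+2 with n=1, so it is aromatic (pyridazine).
The second 6-membered ring is fully conjugated (every ring atom contributes a p orbital); 3 ring double bonds give 6 π electrons. 6 = 4(1)+2, so it is aromatic (benzene ring).
The second 5-membered ring has one sp³ carbon, so it is not fully conjugated — not aromatic (cyclopentene ring).
4 of the 7 rings are aromatic. Total: 4.

4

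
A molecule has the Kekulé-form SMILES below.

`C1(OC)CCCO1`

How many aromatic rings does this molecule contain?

The SMILES encodes a five-membered saturated ring of four carbons and one oxygen.
The 5-membered ring with one oxygen has only sp³ atoms, so it is not fully conjugated — not aromatic (tetrahydrofuran).

0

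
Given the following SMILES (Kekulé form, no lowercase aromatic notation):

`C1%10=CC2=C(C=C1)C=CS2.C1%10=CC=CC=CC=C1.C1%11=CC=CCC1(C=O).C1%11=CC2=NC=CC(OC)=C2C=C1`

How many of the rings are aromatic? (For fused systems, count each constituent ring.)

4

The SMILES encodes a six-membered carbon ring with three alternating C=C double bonds, fused to a five-membered ring containing one sulfur and two C=C double bonds; an eight-membered carbon ring with four alternating C=C double bonds; a six-membered carbon ring with two conjugated C=C double bonds and two sp³ carbons; two fused six-membered rings, each with three alternating double bonds; one ring is all carbon and the other has one ring nitrogen.
The fused 6/5-membered bicyclic (with one sulfur) is a single π system with 9 sp² atoms and 10 π electrons from ring double bonds plus a heteroatom lone pair. 10 = 4(2)+2, so the system is aromatic and both rings count as aromatic (benzothiophene).
The 8-membered ring has only sp² ring atoms; a planar conformation would have a fully conjugated π system of 8 electrons. But 8 = 4(2), which is 4n not 4n+2, so it is not aromatic (cyclooctatetraene) — cyclooctatetraene distorts into a non-planar tub to avoid antiaromaticity.
The 6-membered ring has two sp³ carbons, so it is not fully conjugated — not aromatic (1,3-cyclohexadiene).
The fused 6/6-membered bicyclic (with one nitrogen) is a single π system with 10 sp² atoms and 10 π electrons from ring double bonds. 10 = 4(2)+2, so the system is aromatic and both rings count as aromatic (quinoline).
4 of the 6 rings are aromatic. Total: 4.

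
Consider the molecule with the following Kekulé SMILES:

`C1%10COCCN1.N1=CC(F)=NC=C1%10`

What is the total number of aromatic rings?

The SMILES encodes a six-membered saturated ring with an oxygen and an N–H nitrogen at positions 1 and 4; a six-membered ring with nitrogens at positions 1 and 4 and three alternating double bonds.
The 6-membered ring with one oxygen and one N–H (1,4) has only sp³ atoms, so it is not fully conjugated — not aromatic (morpholine).
The 6-membered ring with two nitrogens (1,4) is fully conjugated (every ring atom contributes a p orbital); 3 ring double bonds give 6 π electrons. 6 = 4(1)+2, so it is aromatic (pyrazine).
1 of the 2 rings is aromatic. Total: 1.

1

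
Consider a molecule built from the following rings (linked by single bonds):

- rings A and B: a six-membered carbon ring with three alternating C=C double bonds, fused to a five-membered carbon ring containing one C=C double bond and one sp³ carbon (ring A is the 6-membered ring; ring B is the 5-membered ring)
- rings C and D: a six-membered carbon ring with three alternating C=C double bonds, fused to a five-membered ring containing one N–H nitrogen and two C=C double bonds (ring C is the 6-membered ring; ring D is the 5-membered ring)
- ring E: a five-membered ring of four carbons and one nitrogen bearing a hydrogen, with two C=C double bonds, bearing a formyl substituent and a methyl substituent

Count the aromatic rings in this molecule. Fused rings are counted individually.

4

Ring A has a continuous p-orbital overlap around the ring; 3 ring double bonds give 6 π electrons. Since 6 = 4n+2 (n=1), ring A is aromatic (benzene ring).
Ring B has one sp³ carbon, so it is not fully conjugated — not aromatic (cyclopentene ring).
Rings C and D form a fused bicyclic system (with one N–H) with 9 sp² atoms and 10 π electrons from ring double bonds plus a heteroatom lone pair. 10 = 4(2)+2, so the system is aromatic and both rings count as aromatic (indole).
Ring E has a continuous p-orbital overlap around the ring; 2 ring double bonds (4 π electrons) plus a heteroatom lone pair (2) give 6 π electrons. That satisfies 4n+2 with n=1, so ring E is aromatic (pyrrole).
Aromatic: A, C, D, E. Total: 4.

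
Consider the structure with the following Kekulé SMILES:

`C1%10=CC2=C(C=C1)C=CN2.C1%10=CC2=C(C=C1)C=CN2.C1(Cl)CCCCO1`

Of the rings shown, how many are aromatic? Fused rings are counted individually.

4

The SMILES encodes a six-membered carbon ring with three alternating C=C double bonds, fused to a five-membered ring containing one N–H nitrogen and two C=C double bonds; a six-membered carbon ring with three alternating C=C double bonds, fused to a five-membered ring containing one N–H nitrogen and two C=C double bonds; a six-membered saturated ring of five carbons and one oxygen.
The fused 6/5-membered bicyclic (with one N–H) is a single π system with 9 sp² atoms and 10 π electrons from ring double bonds plus a heteroatom lone pair. 10 = 4(2)+2, so the system is aromatic and both rings count as aromatic (indole).
The fused 6/5-membered bicyclic (with one N–H) is a single π system with 9 sp² atoms and 10 π electrons from ring double bonds plus a heteroatom lone pair. 10 = 4(2)+2, so the system is aromatic and both rings count as aromatic (indole).
The 6-membered ring with one oxygen has only sp³ atoms, so it is not fully conjugated — not aromatic (tetrahydropyran).
4 of the 5 rings are aromatic. Total: 4.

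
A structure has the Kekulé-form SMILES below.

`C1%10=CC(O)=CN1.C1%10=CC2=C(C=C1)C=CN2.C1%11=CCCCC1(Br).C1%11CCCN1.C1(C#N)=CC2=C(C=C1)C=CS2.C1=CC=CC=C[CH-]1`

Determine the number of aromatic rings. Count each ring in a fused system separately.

5

The SMILES encodes a five-membered ring of four carbons and one nitrogen bearing a hydrogen, with two C=C double bonds; a six-membered carbon ring with three alternating C=C double bonds, fused to a five-membered ring containing one N–H nitrogen and two C=C double bonds; a six-membered carbon ring with one C=C double bond; a five-membered saturated ring of four carbons and one N–H nitrogen; a six-membered carbon ring with three alternating C=C double bonds, fused to a five-membered ring containing one sulfur and two C=C double bonds; a seven-membered all-carbon ring bearing a negative charge on one carbon, with three C=C double bonds.
The 5-membered ring with one N–H is planar and fully conjugated; 2 ring double bonds (4 π electrons) plus a heteroatom lone pair (2) give 6 π electrons. That satisfies 4n+2 with n=1, so it is aromatic (pyrrole).
The fused 6/5-membered bicyclic (with one N–H) is a single π system with 9 sp² atoms and 10 π electrons from ring double bonds plus a heteroatom lone pair. 10 = 4(2)+2, so the system is aromatic and both rings count as aromatic (indole).
The 6-membered ring has four sp³ carbons, so it is not fully conjugated — not aromatic (cyclohexene).
The second 5-membered ring with one N–H has only sp³ atoms, so it is not fully conjugated — not aromatic (pyrrolidine).
The fused 6/5-membered bicyclic (with one sulfur) is a single π system with 9 sp² atoms and 10 π electrons from ring double bonds plus a heteroatom lone pair. 10 = 4(2)+2, so the system is aromatic and both rings count as aromatic (benzothiophene).
The 7-membered ring has only sp² ring atoms; a planar conformation would have a fully conjugated π system of 8 electrons. But 8 = 4(2), which is 4n not 4n+2, so it is not aromatic (cycloheptatrienyl anion).
5 of the 8 rings are aromatic. Total: 5.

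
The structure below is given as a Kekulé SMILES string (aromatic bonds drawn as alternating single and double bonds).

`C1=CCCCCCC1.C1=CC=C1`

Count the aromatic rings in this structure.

0

The SMILES encodes an eight-membered carbon ring with one C=C double bond; a four-membered carbon ring with two alternating C=C double bonds.
The 8-membered ring has six sp³ carbons, so it is not fully conjugated — not aromatic (cyclooctene).
The 4-membered ring has only sp² ring atoms; a planar conformation would have a fully conjugated π system of 4 electrons. But 4 = 4(1), which is 4n not 4n+2, so it is not aromatic (cyclobutadiene) — cyclobutadiene is antiaromatic and distorts to a rectangle.
None of the rings are aromatic. Total: 0.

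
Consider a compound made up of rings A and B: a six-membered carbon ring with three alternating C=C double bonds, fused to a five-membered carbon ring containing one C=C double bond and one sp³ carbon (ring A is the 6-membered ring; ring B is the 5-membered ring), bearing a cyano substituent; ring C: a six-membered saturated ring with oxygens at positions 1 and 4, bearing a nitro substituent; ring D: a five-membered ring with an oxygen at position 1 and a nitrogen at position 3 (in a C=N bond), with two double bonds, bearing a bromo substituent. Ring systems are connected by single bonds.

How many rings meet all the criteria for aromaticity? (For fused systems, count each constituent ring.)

2

Ring A is fully conjugated (every ring atom contributes a p orbital); 3 ring double bonds give 6 π electrons. Since 6 = 4n+2 (n=1), ring A is aromatic (benzene ring).
Ring B has one sp³ carbon, so it is not fully conjugated — not aromatic (cyclopentene ring).
Ring C has only sp³ atoms, so it is not fully conjugated — not aromatic (1,4-dioxane).
Ring D is fully conjugated (every ring atom contributes a p orbital); 2 ring double bonds (4 π electrons) plus a heteroatom lone pair (2) give 6 π electrons. 6 = 4(1)+2, so ring D is aromatic (oxazole).
Aromatic: A, D. Total: 2.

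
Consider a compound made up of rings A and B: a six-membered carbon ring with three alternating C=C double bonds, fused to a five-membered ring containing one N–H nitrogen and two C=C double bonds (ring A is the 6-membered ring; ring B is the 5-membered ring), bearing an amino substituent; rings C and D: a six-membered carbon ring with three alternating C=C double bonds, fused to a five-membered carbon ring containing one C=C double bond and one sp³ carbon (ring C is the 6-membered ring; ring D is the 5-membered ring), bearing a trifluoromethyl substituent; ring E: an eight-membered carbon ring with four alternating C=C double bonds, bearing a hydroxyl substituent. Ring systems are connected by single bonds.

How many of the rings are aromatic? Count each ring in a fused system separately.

Rings A and B form a fused bicyclic system (with one N–H) with 9 sp² atoms and 10 π electrons from ring double bonds plus a heteroatom lone pair. 10 = 4(2)+2, so the system is aromatic and both rings count as aromatic (indole).
Ring C has a continuous p-orbital overlap around the ring; 3 ring double bonds give 6 π electrons. Since 6 = 4n+2 (n=1), ring C is aromatic (benzene ring).
Ring D has one sp³ carbon, so it is not fully conjugated — not aromatic (cyclopentene ring).
Ring E has only sp² ring atoms; a planar conformation would have a fully conjugated π system of 8 electrons. But 8 = 4(2), which is 4n not 4n+2, so ring E is not aromatic (cyclooctatetraene) — cyclooctatetraene distorts into a non-planar tub to avoid antiaromaticity.
Aromatic: A, B, C. Total: 3.

3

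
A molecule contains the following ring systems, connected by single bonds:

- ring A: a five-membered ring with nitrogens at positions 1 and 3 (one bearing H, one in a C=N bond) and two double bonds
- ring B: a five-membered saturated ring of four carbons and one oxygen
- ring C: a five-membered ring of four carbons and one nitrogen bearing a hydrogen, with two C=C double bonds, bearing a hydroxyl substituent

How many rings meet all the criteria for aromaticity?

Ring A is planar and fully conjugated; 2 ring double bonds (4 π electrons) plus a heteroatom lone pair (2) give 6 π electrons. That satisfies 4n+2 with n=1, so ring A is aromatic (imidazole).
Ring B has only sp³ atoms, so it is not fully conjugated — not aromatic (tetrahydrofuran).
Ring C is planar and fully conjugated; 2 ring double bonds (4 π electrons) plus a heteroatom lone pair (2) give 6 π electrons. 6 = 4(1)+2, so ring C is aromatic (pyrrole).
Aromatic: A, C. Total: 2.

2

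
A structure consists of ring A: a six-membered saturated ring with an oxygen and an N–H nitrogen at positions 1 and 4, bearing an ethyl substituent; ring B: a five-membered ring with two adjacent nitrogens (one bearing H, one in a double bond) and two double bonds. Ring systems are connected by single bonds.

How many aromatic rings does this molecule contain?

1

Ring A has only sp³ atoms, so it is not fully conjugated — not aromatic (morpholine).
Ring B is fully conjugated (every ring atom contributes a p orbital); 2 ring double bonds (4 π electrons) plus a heteroatom lone pair (2) give 6 π electrons. Since 6 = 4n+2 (n=1), ring B is aromatic (pyrazole).
Aromatic: B. Total: 1.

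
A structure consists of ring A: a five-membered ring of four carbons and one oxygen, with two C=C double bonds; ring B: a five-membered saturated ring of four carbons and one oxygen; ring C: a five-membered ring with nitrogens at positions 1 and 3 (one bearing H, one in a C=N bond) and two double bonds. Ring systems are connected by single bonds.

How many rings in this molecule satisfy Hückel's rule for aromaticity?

2

Ring A is fully conjugated (every ring atom contributes a p orbital); 2 ring double bonds (4 π electrons) plus a heteroatom lone pair (2) give 6 π electrons. That satisfies 4n+2 with n=1, so ring A is aromatic (furan).
Ring B has only sp³ atoms, so it is not fully conjugated — not aromatic (tetrahydrofuran).
Ring C has a continuous p-orbital overlap around the ring; 2 ring double bonds (4 π electrons) plus a heteroatom lone pair (2) give 6 π electrons. 6 = 4(1)+2, so ring C is aromatic (imidazole).
Aromatic: A, C. Total: 2.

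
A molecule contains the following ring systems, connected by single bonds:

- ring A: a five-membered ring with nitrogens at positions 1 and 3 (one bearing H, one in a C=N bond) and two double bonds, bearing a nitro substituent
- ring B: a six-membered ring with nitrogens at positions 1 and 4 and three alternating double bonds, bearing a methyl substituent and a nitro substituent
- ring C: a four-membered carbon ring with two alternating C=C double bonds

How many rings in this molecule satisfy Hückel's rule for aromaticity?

2

Ring A is fully conjugated (every ring atom contributes a p orbital); 2 ring double bonds (4 π electrons) plus a heteroatom lone pair (2) give 6 π electrons. 6 = 4(1)+2, so ring A is aromatic (imidazole).
Ring B has a continuous p-orbital overlap around the ring; 3 ring double bonds give 6 π electrons. Since 6 = 4n+2 (n=1), ring B is aromatic (pyrazine).
Ring C has only sp² ring atoms; a planar conformation would have a fully conjugated π system of 4 electrons. But 4 = 4(1), which is 4n not 4n+2, so ring C is not aromatic (cyclobutadiene) — cyclobutadiene is antiaromatic and distorts to a rectangle.
Aromatic: A, B. Total: 2.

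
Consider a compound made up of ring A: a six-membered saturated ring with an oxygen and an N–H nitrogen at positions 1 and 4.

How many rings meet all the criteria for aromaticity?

Ring A has only sp³ atoms, so it is not fully conjugated — not aromatic (morpholine).

0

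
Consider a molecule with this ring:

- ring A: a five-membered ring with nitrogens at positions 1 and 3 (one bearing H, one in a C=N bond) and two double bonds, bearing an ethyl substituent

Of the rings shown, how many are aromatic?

Ring A has a continuous p-orbital overlap around the ring; 2 ring double bonds (4 π electrons) plus a heteroatom lone pair (2) give 6 π electrons. That satisfies 4n+2 with n=1, so ring A is aromatic (imidazole).

1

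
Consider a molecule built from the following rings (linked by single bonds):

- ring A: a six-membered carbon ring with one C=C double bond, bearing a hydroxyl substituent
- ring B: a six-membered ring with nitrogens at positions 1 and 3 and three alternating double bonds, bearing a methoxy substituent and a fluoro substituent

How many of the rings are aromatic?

1

Ring A has four sp³ carbons, so it is not fully conjugated — not aromatic (cyclohexene).
Ring B is fully conjugated (every ring atom contributes a p orbital); 3 ring double bonds give 6 π electrons. Since 6 = 4n+2 (n=1), ring B is aromatic (pyrimidine).
Aromatic: B. Total: 1.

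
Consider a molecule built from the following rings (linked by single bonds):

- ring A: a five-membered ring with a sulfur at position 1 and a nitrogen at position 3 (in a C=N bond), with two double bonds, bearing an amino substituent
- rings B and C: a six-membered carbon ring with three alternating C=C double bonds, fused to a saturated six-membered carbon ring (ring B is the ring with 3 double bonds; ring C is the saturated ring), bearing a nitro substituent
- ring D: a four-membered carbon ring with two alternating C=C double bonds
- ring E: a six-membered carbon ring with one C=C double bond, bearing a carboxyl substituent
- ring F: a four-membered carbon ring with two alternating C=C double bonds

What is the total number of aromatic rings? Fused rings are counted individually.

2

Ring A is fully conjugated (every ring atom contributes a p orbital); 2 ring double bonds (4 π electrons) plus a heteroatom lone pair (2) give 6 π electrons. Since 6 = 4n+2 (n=1), ring A is aromatic (thiazole).
Ring B is fully conjugated (every ring atom contributes a p orbital); 3 ring double bonds give 6 π electrons. 6 = 4(1)+2, so ring B is aromatic (benzene ring).
Ring C has four sp³ carbons, so it is not fully conjugated — not aromatic (cyclohexane ring).
Ring D has only sp² ring atoms; a planar conformation would have a fully conjugated π system of 4 electrons. But 4 = 4(1), which is 4n not 4n+2, so ring D is not aromatic (cyclobutadiene) — cyclobutadiene is antiaromatic and distorts to a rectangle.
Ring E has four sp³ carbons, so it is not fully conjugated — not aromatic (cyclohexene).
Ring F has only sp² ring atoms; a planar conformation would have a fully conjugated π system of 4 electrons. But 4 = 4(1), which is 4n not 4n+2, so ring F is not aromatic (cyclobutadiene) — cyclobutadiene is antiaromatic and distorts to a rectangle.
Aromatic: A, B. Total: 2.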